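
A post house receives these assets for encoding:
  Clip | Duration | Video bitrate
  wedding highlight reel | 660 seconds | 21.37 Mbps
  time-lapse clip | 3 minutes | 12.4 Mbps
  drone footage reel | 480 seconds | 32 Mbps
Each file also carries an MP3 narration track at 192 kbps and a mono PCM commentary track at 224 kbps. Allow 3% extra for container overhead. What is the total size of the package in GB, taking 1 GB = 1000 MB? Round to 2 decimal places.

Audio total: 192 + 224 = 416 kbps = 0.416 Mbps.
wedding highlight reel: 21.786 Mbps × 660 s × 1.03 = 14810.1 Mb
time-lapse clip: 12.816 Mbps × 180 s × 1.03 = 2376.1 Mb
drone footage reel: 32.416 Mbps × 480 s × 1.03 = 16026.5 Mb
Total: 33212.7 Mb = 4151.6 MB.
= 4.152 GB.

4.15 GB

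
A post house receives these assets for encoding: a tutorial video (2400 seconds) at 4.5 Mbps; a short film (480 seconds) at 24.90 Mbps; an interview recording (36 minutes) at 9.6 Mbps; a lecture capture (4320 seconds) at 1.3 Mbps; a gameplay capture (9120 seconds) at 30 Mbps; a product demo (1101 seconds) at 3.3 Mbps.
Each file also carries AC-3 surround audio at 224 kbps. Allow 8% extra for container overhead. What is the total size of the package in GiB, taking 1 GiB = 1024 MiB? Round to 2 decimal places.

41.58 GiB

Audio: 224 kbps = 0.224 Mbps.
tutorial video: 4.724 Mbps × 2400 s × 1.08 = 12244.6 Mb
short film: 25.124 Mbps × 480 s × 1.08 = 13024.3 Mb
interview recording: 9.824 Mbps × 2160 s × 1.08 = 22917.4 Mb
lecture capture: 1.524 Mbps × 4320 s × 1.08 = 7110.4 Mb
gameplay capture: 30.224 Mbps × 9120 s × 1.08 = 297694.3 Mb
product demo: 3.524 Mbps × 1101 s × 1.08 = 4190.3 Mb
Total: 357181.3 Mb = 44647.7 MB.
= 41.58 GiB.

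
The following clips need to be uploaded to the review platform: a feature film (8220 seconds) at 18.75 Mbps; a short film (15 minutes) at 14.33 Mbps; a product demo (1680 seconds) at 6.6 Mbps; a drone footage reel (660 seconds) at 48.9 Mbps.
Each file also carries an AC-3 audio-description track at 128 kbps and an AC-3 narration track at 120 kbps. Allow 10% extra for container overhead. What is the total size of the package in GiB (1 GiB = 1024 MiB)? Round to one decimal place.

Audio total: 128 + 120 = 248 kbps = 0.248 Mbps.
feature film: 18.998 Mbps × 8220 s × 1.10 = 171779.9 Mb
short film: 14.578 Mbps × 900 s × 1.10 = 14432.2 Mb
product demo: 6.848 Mbps × 1680 s × 1.10 = 12655.1 Mb
drone footage reel: 49.148 Mbps × 660 s × 1.10 = 35681.4 Mb
Total: 234548.7 Mb = 29318.6 MB.
= 27.31 GiB.

27.3 GiB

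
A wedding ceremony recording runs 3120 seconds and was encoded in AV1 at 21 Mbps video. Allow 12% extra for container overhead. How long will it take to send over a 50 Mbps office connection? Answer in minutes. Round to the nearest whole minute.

File: 21.000 Mbps × 3120 s = 65520.0 Mb.
With 12% container overhead: ×1.12. → 73382.4 Mb.
At 50 Mbps: 73382.4 / 50 = 1467.6 s ≈ 24.5 minutes.

24 minutes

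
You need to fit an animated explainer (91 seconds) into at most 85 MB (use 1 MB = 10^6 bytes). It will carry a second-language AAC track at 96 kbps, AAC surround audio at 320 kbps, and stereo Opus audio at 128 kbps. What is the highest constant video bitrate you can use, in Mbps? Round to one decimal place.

6.9 Mbps

Budget: 85 MB = 680.0 Mb.
Total bitrate budget: 680.0 Mb / 91 s = 7.473 Mbps.
Audio total: 96 + 320 + 128 = 544 kbps = 0.544 Mbps.
Video: 7.473 − 0.544 = 6.929 Mbps.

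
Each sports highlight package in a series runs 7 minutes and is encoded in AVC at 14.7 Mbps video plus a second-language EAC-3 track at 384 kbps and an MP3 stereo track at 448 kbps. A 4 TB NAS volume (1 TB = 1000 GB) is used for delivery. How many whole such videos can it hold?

4905

7 min = 420 s
Audio total: 384 + 448 = 832 kbps = 0.832 Mbps.
Total bitrate: 15.532 Mbps.
Per item: 15.532 Mbps × 420 s = 6,523 Mb = 815.4 MB.
Capacity: 4 TB = 32,000,000 Mb; 4905.39 items → 4905 complete.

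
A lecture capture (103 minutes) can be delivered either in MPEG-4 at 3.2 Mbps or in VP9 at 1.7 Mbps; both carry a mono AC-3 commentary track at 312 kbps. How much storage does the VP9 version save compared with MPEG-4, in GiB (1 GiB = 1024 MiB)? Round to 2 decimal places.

1.08 GiB

103 min = 6180 s
Audio: 312 kbps = 0.312 Mbps.
MPEG-4: 3.512 Mbps × 6180 s = 21704.2 Mb = 2.527 GiB.
VP9: 2.012 Mbps × 6180 s = 12434.2 Mb = 1.448 GiB.
Saving: 2.527 − 1.448 = 1.079 GiB.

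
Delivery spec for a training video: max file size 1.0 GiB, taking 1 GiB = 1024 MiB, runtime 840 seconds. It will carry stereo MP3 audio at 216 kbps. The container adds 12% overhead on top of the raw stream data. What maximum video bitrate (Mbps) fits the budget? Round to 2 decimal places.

Budget: 1.0 GiB = 8589.9 Mb.
Stream payload after overhead: 8589.9 / 1.12 = 7669.6 Mb.
Total bitrate budget: 7669.6 Mb / 840 s = 9.130 Mbps.
Audio: 216 kbps = 0.216 Mbps.
Video: 9.130 − 0.216 = 8.914 Mbps.

8.91 Mbps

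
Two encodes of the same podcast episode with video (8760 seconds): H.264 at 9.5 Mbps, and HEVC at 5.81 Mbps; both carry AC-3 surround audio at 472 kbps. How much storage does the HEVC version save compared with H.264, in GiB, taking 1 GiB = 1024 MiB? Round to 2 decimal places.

3.76 GiB

Audio: 472 kbps = 0.472 Mbps.
H.264: 9.972 Mbps × 8760 s = 87354.7 Mb = 10.169 GiB.
HEVC: 6.282 Mbps × 8760 s = 55030.3 Mb = 6.406 GiB.
Saving: 10.169 − 6.406 = 3.763 GiB.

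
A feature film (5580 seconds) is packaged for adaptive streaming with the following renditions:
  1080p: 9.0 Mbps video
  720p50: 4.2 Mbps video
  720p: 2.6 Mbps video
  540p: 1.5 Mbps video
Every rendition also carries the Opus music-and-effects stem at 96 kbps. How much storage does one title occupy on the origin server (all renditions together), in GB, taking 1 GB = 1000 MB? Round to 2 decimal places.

Audio: 96 kbps = 0.096 Mbps.
Sum of rendition bitrates: (9.0+0.096) + (4.2+0.096) + (2.6+0.096) + (1.5+0.096) = 17.684 Mbps.
× 5580 s = 98,677 Mb = 12,335 MB = 12.33 GB.

12.33 GB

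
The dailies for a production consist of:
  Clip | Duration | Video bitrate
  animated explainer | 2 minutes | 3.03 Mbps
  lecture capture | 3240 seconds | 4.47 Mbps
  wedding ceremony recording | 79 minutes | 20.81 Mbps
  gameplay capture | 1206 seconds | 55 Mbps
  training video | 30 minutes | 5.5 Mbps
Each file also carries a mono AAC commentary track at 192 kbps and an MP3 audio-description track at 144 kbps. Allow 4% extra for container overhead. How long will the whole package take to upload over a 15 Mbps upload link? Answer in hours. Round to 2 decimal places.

Audio total: 192 + 144 = 336 kbps = 0.336 Mbps.
animated explainer: 3.366 Mbps × 120 s × 1.04 = 420.1 Mb
lecture capture: 4.806 Mbps × 3240 s × 1.04 = 16194.3 Mb
wedding ceremony recording: 21.146 Mbps × 4740 s × 1.04 = 104241.3 Mb
gameplay capture: 55.336 Mbps × 1206 s × 1.04 = 69404.6 Mb
training video: 5.836 Mbps × 1800 s × 1.04 = 10925.0 Mb
Total: 201185.3 Mb = 25148.2 MB.
At 15 Mbps: 201185.3 / 15 = 13412 s ≈ 3.73 hours.

3.73 hours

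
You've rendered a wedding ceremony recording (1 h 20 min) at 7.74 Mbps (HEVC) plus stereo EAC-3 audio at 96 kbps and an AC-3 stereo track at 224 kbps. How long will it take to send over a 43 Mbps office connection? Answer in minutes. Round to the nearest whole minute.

1 h 20 min = 80 min = 4800 s
Audio total: 96 + 224 = 320 kbps = 0.320 Mbps.
Total bitrate: 8.060 Mbps.
File: 8.060 Mbps × 4800 s = 38688.0 Mb.
At 43 Mbps: 38688.0 / 43 = 899.7 s ≈ 15 minutes.

15 minutes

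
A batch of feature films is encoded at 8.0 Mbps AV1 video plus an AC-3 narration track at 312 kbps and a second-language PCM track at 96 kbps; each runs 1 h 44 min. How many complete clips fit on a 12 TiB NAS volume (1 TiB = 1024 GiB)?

2011

1 h 44 min = 104 min = 6240 s
Audio total: 312 + 96 = 408 kbps = 0.408 Mbps.
Total bitrate: 8.408 Mbps.
Per item: 8.408 Mbps × 6240 s = 52,466 Mb = 6,558 MB.
Capacity: 12 TiB = 105,553,116 Mb; 2011.84 items → 2011 complete.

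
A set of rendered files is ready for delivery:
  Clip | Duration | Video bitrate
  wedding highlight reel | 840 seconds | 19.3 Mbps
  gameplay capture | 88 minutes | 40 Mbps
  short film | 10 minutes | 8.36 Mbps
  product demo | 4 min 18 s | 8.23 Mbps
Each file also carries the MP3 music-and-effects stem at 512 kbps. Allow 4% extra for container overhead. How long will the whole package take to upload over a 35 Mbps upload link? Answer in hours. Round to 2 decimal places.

1.97 hours

Audio: 512 kbps = 0.512 Mbps.
wedding highlight reel: 19.812 Mbps × 840 s × 1.04 = 17307.8 Mb
gameplay capture: 40.512 Mbps × 5280 s × 1.04 = 222459.5 Mb
short film: 8.872 Mbps × 600 s × 1.04 = 5536.1 Mb
product demo: 8.742 Mbps × 258 s × 1.04 = 2345.7 Mb
Total: 247649.0 Mb = 30956.1 MB.
At 35 Mbps: 247649.0 / 35 = 7076 s ≈ 1.97 hours.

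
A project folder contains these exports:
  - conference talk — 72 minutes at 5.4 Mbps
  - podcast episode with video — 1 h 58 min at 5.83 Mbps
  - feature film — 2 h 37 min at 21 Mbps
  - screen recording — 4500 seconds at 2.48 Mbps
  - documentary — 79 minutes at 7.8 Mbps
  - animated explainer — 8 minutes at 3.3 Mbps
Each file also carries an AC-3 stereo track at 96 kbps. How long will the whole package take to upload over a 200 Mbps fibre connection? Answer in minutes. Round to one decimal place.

26.3 minutes

Audio: 96 kbps = 0.096 Mbps.
conference talk: 5.496 Mbps × 4320 s = 23742.7 Mb
podcast episode with video: 5.926 Mbps × 7080 s = 41956.1 Mb
feature film: 21.096 Mbps × 9420 s = 198724.3 Mb
screen recording: 2.576 Mbps × 4500 s = 11592.0 Mb
documentary: 7.896 Mbps × 4740 s = 37427.0 Mb
animated explainer: 3.396 Mbps × 480 s = 1630.1 Mb
Total: 315072.2 Mb = 39384.0 MB.
At 200 Mbps: 315072.2 / 200 = 1575 s ≈ 26.3 minutes.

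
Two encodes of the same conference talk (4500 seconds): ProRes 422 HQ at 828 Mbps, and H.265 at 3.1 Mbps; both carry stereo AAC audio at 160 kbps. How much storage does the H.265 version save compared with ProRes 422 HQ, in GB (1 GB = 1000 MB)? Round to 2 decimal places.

464.01 GB

Audio: 160 kbps = 0.160 Mbps.
ProRes 422 HQ: 828.160 Mbps × 4500 s = 3726720.0 Mb = 465.840 GB.
H.265: 3.260 Mbps × 4500 s = 14670.0 Mb = 1.834 GB.
Saving: 465.840 − 1.834 = 464.006 GB.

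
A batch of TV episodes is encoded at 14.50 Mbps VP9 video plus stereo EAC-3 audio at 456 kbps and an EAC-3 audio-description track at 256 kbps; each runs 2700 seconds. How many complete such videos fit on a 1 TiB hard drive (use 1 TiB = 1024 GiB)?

Audio total: 456 + 256 = 712 kbps = 0.712 Mbps.
Total bitrate: 15.212 Mbps.
Per item: 15.212 Mbps × 2700 s = 41,072 Mb = 5,134 MB.
Capacity: 1 TiB = 8,796,093 Mb; 214.16 items → 214 complete.

214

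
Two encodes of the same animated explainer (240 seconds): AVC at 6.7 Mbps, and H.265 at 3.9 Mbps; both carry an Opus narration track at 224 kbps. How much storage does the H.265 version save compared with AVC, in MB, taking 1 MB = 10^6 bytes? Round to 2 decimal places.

84.00 MB

Audio: 224 kbps = 0.224 Mbps.
AVC: 6.924 Mbps × 240 s = 1661.8 Mb = 207.720 MB.
H.265: 4.124 Mbps × 240 s = 989.8 Mb = 123.720 MB.
Saving: 207.720 − 123.720 = 84.000 MB.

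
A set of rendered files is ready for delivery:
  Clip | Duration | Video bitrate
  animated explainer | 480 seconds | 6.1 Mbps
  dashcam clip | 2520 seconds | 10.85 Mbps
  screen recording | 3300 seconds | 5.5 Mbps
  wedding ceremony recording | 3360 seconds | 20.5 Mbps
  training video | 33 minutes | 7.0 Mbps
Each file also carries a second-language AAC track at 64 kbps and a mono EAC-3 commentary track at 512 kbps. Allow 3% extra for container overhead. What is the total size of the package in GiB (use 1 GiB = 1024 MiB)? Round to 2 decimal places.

Audio total: 64 + 512 = 576 kbps = 0.576 Mbps.
animated explainer: 6.676 Mbps × 480 s × 1.03 = 3300.6 Mb
dashcam clip: 11.426 Mbps × 2520 s × 1.03 = 29657.3 Mb
screen recording: 6.076 Mbps × 3300 s × 1.03 = 20652.3 Mb
wedding ceremony recording: 21.076 Mbps × 3360 s × 1.03 = 72939.8 Mb
training video: 7.576 Mbps × 1980 s × 1.03 = 15450.5 Mb
Total: 142000.6 Mb = 17750.1 MB.
= 16.53 GiB.

16.53 GiB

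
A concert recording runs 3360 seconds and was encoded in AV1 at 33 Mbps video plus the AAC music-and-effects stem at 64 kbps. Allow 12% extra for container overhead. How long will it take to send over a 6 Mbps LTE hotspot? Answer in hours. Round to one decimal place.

5.8 hours

Audio: 64 kbps = 0.064 Mbps.
Total bitrate: 33.064 Mbps.
File: 33.064 Mbps × 3360 s = 111095.0 Mb.
With 12% container overhead: ×1.12. → 124426.4 Mb.
At 6 Mbps: 124426.4 / 6 = 20737.7 s ≈ 5.76 hours.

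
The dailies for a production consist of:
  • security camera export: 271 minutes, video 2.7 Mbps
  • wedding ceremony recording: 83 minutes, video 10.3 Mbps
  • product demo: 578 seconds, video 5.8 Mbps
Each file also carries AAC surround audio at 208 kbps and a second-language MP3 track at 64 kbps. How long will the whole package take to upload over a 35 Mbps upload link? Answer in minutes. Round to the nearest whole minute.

50 minutes

Audio total: 208 + 64 = 272 kbps = 0.272 Mbps.
security camera export: 2.972 Mbps × 16260 s = 48324.7 Mb
wedding ceremony recording: 10.572 Mbps × 4980 s = 52648.6 Mb
product demo: 6.072 Mbps × 578 s = 3509.6 Mb
Total: 104482.9 Mb = 13060.4 MB.
At 35 Mbps: 104482.9 / 35 = 2985 s ≈ 49.8 minutes.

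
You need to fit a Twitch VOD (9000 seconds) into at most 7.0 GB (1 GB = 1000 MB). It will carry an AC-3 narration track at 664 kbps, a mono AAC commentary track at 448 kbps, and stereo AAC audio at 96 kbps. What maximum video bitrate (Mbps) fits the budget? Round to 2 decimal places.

5.01 Mbps

Budget: 7.0 GB = 56000.0 Mb.
Total bitrate budget: 56000.0 Mb / 9000 s = 6.222 Mbps.
Audio total: 664 + 448 + 96 = 1208 kbps = 1.208 Mbps.
Video: 6.222 − 1.208 = 5.014 Mbps.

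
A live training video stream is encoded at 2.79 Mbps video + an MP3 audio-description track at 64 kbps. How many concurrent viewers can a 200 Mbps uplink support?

70

Audio: 64 kbps = 0.064 Mbps.
Per-viewer media rate: 2.854 Mbps.
200 Mbps = 200.0 Mbps; 200.0 / 2.854 = 70.08 → 70 viewers.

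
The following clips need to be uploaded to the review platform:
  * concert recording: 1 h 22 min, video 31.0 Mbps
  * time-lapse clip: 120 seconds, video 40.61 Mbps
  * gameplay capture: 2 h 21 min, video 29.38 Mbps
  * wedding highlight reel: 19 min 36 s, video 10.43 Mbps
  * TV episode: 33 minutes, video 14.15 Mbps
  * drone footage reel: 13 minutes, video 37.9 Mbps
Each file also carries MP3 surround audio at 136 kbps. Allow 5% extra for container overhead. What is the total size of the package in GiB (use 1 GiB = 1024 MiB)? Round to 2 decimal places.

58.45 GiB

Audio: 136 kbps = 0.136 Mbps.
concert recording: 31.136 Mbps × 4920 s × 1.05 = 160848.6 Mb
time-lapse clip: 40.746 Mbps × 120 s × 1.05 = 5134.0 Mb
gameplay capture: 29.516 Mbps × 8460 s × 1.05 = 262190.6 Mb
wedding highlight reel: 10.566 Mbps × 1176 s × 1.05 = 13046.9 Mb
TV episode: 14.286 Mbps × 1980 s × 1.05 = 29700.6 Mb
drone footage reel: 38.036 Mbps × 780 s × 1.05 = 31151.5 Mb
Total: 502072.2 Mb = 62759.0 MB.
= 58.45 GiB.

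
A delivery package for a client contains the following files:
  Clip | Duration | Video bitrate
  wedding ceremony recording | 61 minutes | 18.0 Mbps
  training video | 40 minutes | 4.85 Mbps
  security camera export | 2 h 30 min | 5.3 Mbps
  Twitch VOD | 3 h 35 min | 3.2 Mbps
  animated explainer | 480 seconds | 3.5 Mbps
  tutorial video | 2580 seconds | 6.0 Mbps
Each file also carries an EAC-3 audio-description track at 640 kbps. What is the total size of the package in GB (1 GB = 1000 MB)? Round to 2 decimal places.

Audio: 640 kbps = 0.640 Mbps.
wedding ceremony recording: 18.640 Mbps × 3660 s = 68222.4 Mb
training video: 5.490 Mbps × 2400 s = 13176.0 Mb
security camera export: 5.940 Mbps × 9000 s = 53460.0 Mb
Twitch VOD: 3.840 Mbps × 12900 s = 49536.0 Mb
animated explainer: 4.140 Mbps × 480 s = 1987.2 Mb
tutorial video: 6.640 Mbps × 2580 s = 17131.2 Mb
Total: 203512.8 Mb = 25439.1 MB.
= 25.44 GB.

25.44 GB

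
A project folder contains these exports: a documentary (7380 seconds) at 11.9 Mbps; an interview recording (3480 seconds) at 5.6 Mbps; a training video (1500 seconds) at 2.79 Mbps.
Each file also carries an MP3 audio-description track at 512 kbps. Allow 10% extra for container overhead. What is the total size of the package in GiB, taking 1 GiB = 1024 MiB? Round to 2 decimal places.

Audio: 512 kbps = 0.512 Mbps.
documentary: 12.412 Mbps × 7380 s × 1.10 = 100760.6 Mb
interview recording: 6.112 Mbps × 3480 s × 1.10 = 23396.7 Mb
training video: 3.302 Mbps × 1500 s × 1.10 = 5448.3 Mb
Total: 129605.7 Mb = 16200.7 MB.
= 15.09 GiB.

15.09 GiB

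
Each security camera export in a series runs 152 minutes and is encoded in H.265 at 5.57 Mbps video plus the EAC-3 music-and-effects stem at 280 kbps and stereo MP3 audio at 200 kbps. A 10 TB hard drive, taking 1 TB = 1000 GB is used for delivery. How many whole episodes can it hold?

152 min = 9120 s
Audio total: 280 + 200 = 480 kbps = 0.480 Mbps.
Total bitrate: 6.050 Mbps.
Per item: 6.050 Mbps × 9120 s = 55,176 Mb = 6,897 MB.
Capacity: 10 TB = 80,000,000 Mb; 1449.91 items → 1449 complete.

1449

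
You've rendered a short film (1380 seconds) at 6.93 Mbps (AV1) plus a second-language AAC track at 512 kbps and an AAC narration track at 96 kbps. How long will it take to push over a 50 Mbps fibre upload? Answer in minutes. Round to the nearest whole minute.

Audio total: 512 + 96 = 608 kbps = 0.608 Mbps.
Total bitrate: 7.538 Mbps.
File: 7.538 Mbps × 1380 s = 10402.4 Mb.
At 50 Mbps: 10402.4 / 50 = 208.0 s ≈ 3.47 minutes.

3 minutes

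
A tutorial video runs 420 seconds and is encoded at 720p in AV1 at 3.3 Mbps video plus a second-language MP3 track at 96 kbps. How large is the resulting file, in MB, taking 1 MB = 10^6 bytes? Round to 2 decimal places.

178.29 MB

Audio: 96 kbps = 0.096 Mbps.
Total bitrate: 3.3 + 0.096 = 3.396 Mbps.
Stream data: 3.396 Mbps × 420 s = 1426.3 Mb.
1,426 Mb ÷ 8 = 178.3 MB → 178.3 MB.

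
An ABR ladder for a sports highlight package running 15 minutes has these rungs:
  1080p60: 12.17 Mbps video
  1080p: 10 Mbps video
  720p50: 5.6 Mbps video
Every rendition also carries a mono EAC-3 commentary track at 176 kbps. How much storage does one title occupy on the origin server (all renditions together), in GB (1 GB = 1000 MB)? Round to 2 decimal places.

3.18 GB

15 min = 900 s
Audio: 176 kbps = 0.176 Mbps.
Sum of rendition bitrates: (12.17+0.176) + (10+0.176) + (5.6+0.176) = 28.298 Mbps.
× 900 s = 25,468 Mb = 3,184 MB = 3.184 GB.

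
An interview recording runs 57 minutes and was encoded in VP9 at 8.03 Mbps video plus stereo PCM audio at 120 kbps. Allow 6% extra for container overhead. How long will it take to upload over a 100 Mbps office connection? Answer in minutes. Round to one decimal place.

4.9 minutes

57 min = 3420 s
Audio: 120 kbps = 0.120 Mbps.
Total bitrate: 8.150 Mbps.
File: 8.150 Mbps × 3420 s = 27873.0 Mb.
With 6% container overhead: ×1.06. → 29545.4 Mb.
At 100 Mbps: 29545.4 / 100 = 295.5 s ≈ 4.92 minutes.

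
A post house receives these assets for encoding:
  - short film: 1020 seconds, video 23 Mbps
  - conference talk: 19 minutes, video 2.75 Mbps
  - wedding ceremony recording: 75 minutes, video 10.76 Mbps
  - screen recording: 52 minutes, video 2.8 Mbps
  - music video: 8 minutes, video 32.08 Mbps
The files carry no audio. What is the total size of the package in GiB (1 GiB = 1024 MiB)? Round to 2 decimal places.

11.54 GiB

short film: 23.000 Mbps × 1020 s = 23460.0 Mb
conference talk: 2.750 Mbps × 1140 s = 3135.0 Mb
wedding ceremony recording: 10.760 Mbps × 4500 s = 48420.0 Mb
screen recording: 2.800 Mbps × 3120 s = 8736.0 Mb
music video: 32.080 Mbps × 480 s = 15398.4 Mb
Total: 99149.4 Mb = 12393.7 MB.
= 11.54 GiB.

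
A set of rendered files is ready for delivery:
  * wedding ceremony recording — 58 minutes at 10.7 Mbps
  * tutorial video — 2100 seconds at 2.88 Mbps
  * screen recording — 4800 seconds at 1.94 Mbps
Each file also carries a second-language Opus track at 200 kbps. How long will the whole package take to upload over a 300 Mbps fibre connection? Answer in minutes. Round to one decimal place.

Audio: 200 kbps = 0.200 Mbps.
wedding ceremony recording: 10.900 Mbps × 3480 s = 37932.0 Mb
tutorial video: 3.080 Mbps × 2100 s = 6468.0 Mb
screen recording: 2.140 Mbps × 4800 s = 10272.0 Mb
Total: 54672.0 Mb = 6834.0 MB.
At 300 Mbps: 54672.0 / 300 = 182 s ≈ 3.04 minutes.

3.0 minutes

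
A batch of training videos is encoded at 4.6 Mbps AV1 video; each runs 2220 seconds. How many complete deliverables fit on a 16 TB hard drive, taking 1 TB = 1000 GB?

Per item: 4.600 Mbps × 2220 s = 10,212 Mb = 1,276 MB.
Capacity: 16 TB = 128,000,000 Mb; 12534.27 items → 12534 complete.

12534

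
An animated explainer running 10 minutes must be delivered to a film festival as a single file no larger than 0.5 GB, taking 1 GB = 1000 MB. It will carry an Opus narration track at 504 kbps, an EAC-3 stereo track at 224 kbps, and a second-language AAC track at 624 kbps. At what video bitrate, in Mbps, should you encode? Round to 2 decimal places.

Budget: 0.5 GB = 4000.0 Mb.
10 min = 600 s
Total bitrate budget: 4000.0 Mb / 600 s = 6.667 Mbps.
Audio total: 504 + 224 + 624 = 1352 kbps = 1.352 Mbps.
Video: 6.667 − 1.352 = 5.315 Mbps.

5.31 Mbps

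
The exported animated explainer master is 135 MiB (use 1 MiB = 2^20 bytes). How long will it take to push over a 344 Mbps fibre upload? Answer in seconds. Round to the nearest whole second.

3 seconds

File: 135 MiB = 1132.5 Mb.
At 344 Mbps: 1132.5 / 344 = 3.3 s ≈ 3.29 seconds.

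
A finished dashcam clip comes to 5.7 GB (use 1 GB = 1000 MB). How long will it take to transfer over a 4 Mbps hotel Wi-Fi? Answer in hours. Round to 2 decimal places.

File: 5.7 GB = 45600.0 Mb.
At 4 Mbps: 45600.0 / 4 = 11400.0 s ≈ 3.17 hours.

3.17 hours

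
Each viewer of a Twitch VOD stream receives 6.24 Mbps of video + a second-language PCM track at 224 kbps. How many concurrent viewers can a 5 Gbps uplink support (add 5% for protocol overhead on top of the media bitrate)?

736

Audio: 224 kbps = 0.224 Mbps.
Per-viewer media rate: 6.464 Mbps.
On the wire with 5% overhead: 6.787 Mbps.
5 Gbps = 5,000 Mbps; 5,000 / 6.787 = 736.68 → 736 viewers.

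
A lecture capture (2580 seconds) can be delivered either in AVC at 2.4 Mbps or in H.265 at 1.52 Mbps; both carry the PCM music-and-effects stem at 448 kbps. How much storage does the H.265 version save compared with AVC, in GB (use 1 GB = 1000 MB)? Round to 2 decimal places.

Audio: 448 kbps = 0.448 Mbps.
AVC: 2.848 Mbps × 2580 s = 7347.8 Mb = 0.918 GB.
H.265: 1.968 Mbps × 2580 s = 5077.4 Mb = 0.635 GB.
Saving: 0.918 − 0.635 = 0.284 GB.

0.28 GB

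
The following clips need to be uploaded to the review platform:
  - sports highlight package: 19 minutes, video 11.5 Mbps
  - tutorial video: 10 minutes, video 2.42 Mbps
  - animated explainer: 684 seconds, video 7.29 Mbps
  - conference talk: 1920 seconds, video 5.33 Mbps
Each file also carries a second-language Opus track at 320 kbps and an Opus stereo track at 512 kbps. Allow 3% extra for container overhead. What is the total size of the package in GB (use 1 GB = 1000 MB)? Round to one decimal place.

4.3 GB

Audio total: 320 + 512 = 832 kbps = 0.832 Mbps.
sports highlight package: 12.332 Mbps × 1140 s × 1.03 = 14480.2 Mb
tutorial video: 3.252 Mbps × 600 s × 1.03 = 2009.7 Mb
animated explainer: 8.122 Mbps × 684 s × 1.03 = 5722.1 Mb
conference talk: 6.162 Mbps × 1920 s × 1.03 = 12186.0 Mb
Total: 34398.1 Mb = 4299.8 MB.
= 4.300 GB.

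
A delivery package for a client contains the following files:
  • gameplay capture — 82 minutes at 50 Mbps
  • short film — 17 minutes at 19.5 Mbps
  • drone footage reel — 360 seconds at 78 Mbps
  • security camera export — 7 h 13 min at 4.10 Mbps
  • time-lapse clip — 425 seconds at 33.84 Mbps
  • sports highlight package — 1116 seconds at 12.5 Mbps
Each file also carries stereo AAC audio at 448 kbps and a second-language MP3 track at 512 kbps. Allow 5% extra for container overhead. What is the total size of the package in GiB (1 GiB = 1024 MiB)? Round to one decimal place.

Audio total: 448 + 512 = 960 kbps = 0.960 Mbps.
gameplay capture: 50.960 Mbps × 4920 s × 1.05 = 263259.4 Mb
short film: 20.460 Mbps × 1020 s × 1.05 = 21912.7 Mb
drone footage reel: 78.960 Mbps × 360 s × 1.05 = 29846.9 Mb
security camera export: 5.060 Mbps × 25980 s × 1.05 = 138031.7 Mb
time-lapse clip: 34.800 Mbps × 425 s × 1.05 = 15529.5 Mb
sports highlight package: 13.460 Mbps × 1116 s × 1.05 = 15772.4 Mb
Total: 484352.6 Mb = 60544.1 MB.
= 56.39 GiB.

56.4 GiB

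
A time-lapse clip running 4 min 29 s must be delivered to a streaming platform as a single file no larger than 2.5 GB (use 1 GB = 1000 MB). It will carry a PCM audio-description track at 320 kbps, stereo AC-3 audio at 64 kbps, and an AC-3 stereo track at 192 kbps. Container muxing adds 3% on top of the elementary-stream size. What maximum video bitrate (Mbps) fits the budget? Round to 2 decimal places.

71.61 Mbps

Budget: 2.5 GB = 20000.0 Mb.
Stream payload after overhead: 20000.0 / 1.03 = 19417.5 Mb.
4 min 29 s = 269 s
Total bitrate budget: 19417.5 Mb / 269 s = 72.184 Mbps.
Audio total: 320 + 64 + 192 = 576 kbps = 0.576 Mbps.
Video: 72.184 − 0.576 = 71.608 Mbps.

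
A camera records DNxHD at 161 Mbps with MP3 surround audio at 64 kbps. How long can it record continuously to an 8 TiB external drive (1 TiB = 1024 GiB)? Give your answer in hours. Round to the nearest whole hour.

Audio: 64 kbps = 0.064 Mbps.
Total bitrate: 161 + 0.064 = 161.064 Mbps.
Capacity: 8 TiB = 70,368,744 Mb.
Recording time: 70,368,744 / 161.064 = 436,899 s ≈ 121 hours.

121 hours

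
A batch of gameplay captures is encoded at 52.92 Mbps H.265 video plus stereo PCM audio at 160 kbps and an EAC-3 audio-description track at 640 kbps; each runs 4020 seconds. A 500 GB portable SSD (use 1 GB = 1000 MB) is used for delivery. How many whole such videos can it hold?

18

Audio total: 160 + 640 = 800 kbps = 0.800 Mbps.
Total bitrate: 53.720 Mbps.
Per item: 53.720 Mbps × 4020 s = 215,954 Mb = 26,994 MB.
Capacity: 500 GB = 4,000,000 Mb; 18.52 items → 18 complete.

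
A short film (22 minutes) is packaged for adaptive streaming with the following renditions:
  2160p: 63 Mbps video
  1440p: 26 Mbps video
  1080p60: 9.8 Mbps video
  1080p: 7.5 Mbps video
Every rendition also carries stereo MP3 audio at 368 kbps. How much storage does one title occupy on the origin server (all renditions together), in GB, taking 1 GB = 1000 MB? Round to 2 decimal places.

22 min = 1320 s
Audio: 368 kbps = 0.368 Mbps.
Sum of rendition bitrates: (63+0.368) + (26+0.368) + (9.8+0.368) + (7.5+0.368) = 107.772 Mbps.
× 1320 s = 142,259 Mb = 17,782 MB = 17.78 GB.

17.78 GB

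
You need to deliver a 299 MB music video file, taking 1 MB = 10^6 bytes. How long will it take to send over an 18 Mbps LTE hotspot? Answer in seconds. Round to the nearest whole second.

File: 299 MB = 2392.0 Mb.
At 18 Mbps: 2392.0 / 18 = 132.9 s ≈ 133 seconds.

133 seconds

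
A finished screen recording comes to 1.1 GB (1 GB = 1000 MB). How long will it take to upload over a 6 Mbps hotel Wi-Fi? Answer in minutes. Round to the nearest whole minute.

24 minutes

File: 1.1 GB = 8800.0 Mb.
At 6 Mbps: 8800.0 / 6 = 1466.7 s ≈ 24.4 minutes.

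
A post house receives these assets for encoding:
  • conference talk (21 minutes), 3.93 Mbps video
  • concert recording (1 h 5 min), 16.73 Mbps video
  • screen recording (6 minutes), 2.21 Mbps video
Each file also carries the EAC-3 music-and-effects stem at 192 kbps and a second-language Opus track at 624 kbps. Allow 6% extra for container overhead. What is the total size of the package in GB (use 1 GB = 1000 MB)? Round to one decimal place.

10.0 GB

Audio total: 192 + 624 = 816 kbps = 0.816 Mbps.
conference talk: 4.746 Mbps × 1260 s × 1.06 = 6338.8 Mb
concert recording: 17.546 Mbps × 3900 s × 1.06 = 72535.2 Mb
screen recording: 3.026 Mbps × 360 s × 1.06 = 1154.7 Mb
Total: 80028.6 Mb = 10003.6 MB.
= 10.00 GB.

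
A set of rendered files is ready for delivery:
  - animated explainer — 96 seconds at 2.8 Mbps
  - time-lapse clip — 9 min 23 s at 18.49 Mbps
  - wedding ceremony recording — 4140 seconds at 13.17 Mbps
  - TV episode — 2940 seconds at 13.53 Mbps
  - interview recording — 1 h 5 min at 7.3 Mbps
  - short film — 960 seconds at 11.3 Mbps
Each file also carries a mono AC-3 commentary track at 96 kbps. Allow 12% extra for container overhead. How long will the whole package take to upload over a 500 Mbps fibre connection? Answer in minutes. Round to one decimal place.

5.4 minutes

Audio: 96 kbps = 0.096 Mbps.
animated explainer: 2.896 Mbps × 96 s × 1.12 = 311.4 Mb
time-lapse clip: 18.586 Mbps × 563 s × 1.12 = 11719.6 Mb
wedding ceremony recording: 13.266 Mbps × 4140 s × 1.12 = 61511.8 Mb
TV episode: 13.626 Mbps × 2940 s × 1.12 = 44867.7 Mb
interview recording: 7.396 Mbps × 3900 s × 1.12 = 32305.7 Mb
short film: 11.396 Mbps × 960 s × 1.12 = 12253.0 Mb
Total: 162969.2 Mb = 20371.1 MB.
At 500 Mbps: 162969.2 / 500 = 326 s ≈ 5.43 minutes.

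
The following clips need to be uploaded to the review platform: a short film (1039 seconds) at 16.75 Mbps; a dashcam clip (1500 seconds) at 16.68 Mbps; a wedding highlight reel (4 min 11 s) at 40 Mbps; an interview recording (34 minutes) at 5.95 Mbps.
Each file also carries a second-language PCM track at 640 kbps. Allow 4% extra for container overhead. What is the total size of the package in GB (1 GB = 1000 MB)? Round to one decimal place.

Audio: 640 kbps = 0.640 Mbps.
short film: 17.390 Mbps × 1039 s × 1.04 = 18790.9 Mb
dashcam clip: 17.320 Mbps × 1500 s × 1.04 = 27019.2 Mb
wedding highlight reel: 40.640 Mbps × 251 s × 1.04 = 10608.7 Mb
interview recording: 6.590 Mbps × 2040 s × 1.04 = 13981.3 Mb
Total: 70400.1 Mb = 8800.0 MB.
= 8.800 GB.

8.8 GB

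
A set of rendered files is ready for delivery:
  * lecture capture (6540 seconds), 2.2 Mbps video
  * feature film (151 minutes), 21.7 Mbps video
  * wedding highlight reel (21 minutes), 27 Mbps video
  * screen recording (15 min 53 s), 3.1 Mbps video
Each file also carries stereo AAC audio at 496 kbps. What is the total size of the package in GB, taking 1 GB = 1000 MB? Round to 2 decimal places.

Audio: 496 kbps = 0.496 Mbps.
lecture capture: 2.696 Mbps × 6540 s = 17631.8 Mb
feature film: 22.196 Mbps × 9060 s = 201095.8 Mb
wedding highlight reel: 27.496 Mbps × 1260 s = 34645.0 Mb
screen recording: 3.596 Mbps × 953 s = 3427.0 Mb
Total: 256799.5 Mb = 32099.9 MB.
= 32.10 GB.

32.10 GB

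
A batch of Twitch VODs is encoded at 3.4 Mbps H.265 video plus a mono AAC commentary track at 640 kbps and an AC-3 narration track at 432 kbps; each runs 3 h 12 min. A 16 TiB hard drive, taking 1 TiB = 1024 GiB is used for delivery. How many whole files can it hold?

2731

3 h 12 min = 192 min = 11520 s
Audio total: 640 + 432 = 1072 kbps = 1.072 Mbps.
Total bitrate: 4.472 Mbps.
Per item: 4.472 Mbps × 11520 s = 51,517 Mb = 6,440 MB.
Capacity: 16 TiB = 140,737,488 Mb; 2731.84 items → 2731 complete.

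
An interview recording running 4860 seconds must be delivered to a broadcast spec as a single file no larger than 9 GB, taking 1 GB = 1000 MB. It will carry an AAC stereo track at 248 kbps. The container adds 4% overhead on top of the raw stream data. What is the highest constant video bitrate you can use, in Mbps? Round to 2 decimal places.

Budget: 9 GB = 72000.0 Mb.
Stream payload after overhead: 72000.0 / 1.04 = 69230.8 Mb.
Total bitrate budget: 69230.8 Mb / 4860 s = 14.245 Mbps.
Audio: 248 kbps = 0.248 Mbps.
Video: 14.245 − 0.248 = 13.997 Mbps.

14.00 Mbps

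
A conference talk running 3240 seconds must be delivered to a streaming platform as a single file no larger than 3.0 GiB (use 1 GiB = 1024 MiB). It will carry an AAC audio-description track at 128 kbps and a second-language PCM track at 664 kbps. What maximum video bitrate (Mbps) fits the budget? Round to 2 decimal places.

Budget: 3.0 GiB = 25769.8 Mb.
Total bitrate budget: 25769.8 Mb / 3240 s = 7.954 Mbps.
Audio total: 128 + 664 = 792 kbps = 0.792 Mbps.
Video: 7.954 − 0.792 = 7.162 Mbps.

7.16 Mbps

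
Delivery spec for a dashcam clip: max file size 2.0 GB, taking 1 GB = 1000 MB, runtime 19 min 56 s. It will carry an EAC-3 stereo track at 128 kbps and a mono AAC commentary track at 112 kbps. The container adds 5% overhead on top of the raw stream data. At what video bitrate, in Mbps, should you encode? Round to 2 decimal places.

Budget: 2.0 GB = 16000.0 Mb.
Stream payload after overhead: 16000.0 / 1.05 = 15238.1 Mb.
19 min 56 s = 1196 s
Total bitrate budget: 15238.1 Mb / 1196 s = 12.741 Mbps.
Audio total: 128 + 112 = 240 kbps = 0.240 Mbps.
Video: 12.741 − 0.240 = 12.501 Mbps.

12.50 Mbps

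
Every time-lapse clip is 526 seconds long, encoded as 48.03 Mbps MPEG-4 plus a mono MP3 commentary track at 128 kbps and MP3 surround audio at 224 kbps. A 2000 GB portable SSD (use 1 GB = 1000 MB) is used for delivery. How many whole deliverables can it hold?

628

Audio total: 128 + 224 = 352 kbps = 0.352 Mbps.
Total bitrate: 48.382 Mbps.
Per item: 48.382 Mbps × 526 s = 25,449 Mb = 3,181 MB.
Capacity: 2000 GB = 16,000,000 Mb; 628.71 items → 628 complete.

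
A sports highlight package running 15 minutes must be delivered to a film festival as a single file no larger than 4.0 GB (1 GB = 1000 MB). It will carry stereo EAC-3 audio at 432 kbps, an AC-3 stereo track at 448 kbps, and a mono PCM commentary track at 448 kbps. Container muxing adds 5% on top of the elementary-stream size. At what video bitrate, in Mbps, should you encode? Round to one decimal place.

Budget: 4.0 GB = 32000.0 Mb.
Stream payload after overhead: 32000.0 / 1.05 = 30476.2 Mb.
15 min = 900 s
Total bitrate budget: 30476.2 Mb / 900 s = 33.862 Mbps.
Audio total: 432 + 448 + 448 = 1328 kbps = 1.328 Mbps.
Video: 33.862 − 1.328 = 32.534 Mbps.

32.5 Mbps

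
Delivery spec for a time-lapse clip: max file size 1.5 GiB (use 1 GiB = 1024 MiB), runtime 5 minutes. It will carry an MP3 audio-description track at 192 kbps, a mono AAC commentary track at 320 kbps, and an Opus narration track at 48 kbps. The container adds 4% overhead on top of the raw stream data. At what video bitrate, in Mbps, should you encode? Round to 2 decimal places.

Budget: 1.5 GiB = 12884.9 Mb.
Stream payload after overhead: 12884.9 / 1.04 = 12389.3 Mb.
5 min = 300 s
Total bitrate budget: 12389.3 Mb / 300 s = 41.298 Mbps.
Audio total: 192 + 320 + 48 = 560 kbps = 0.560 Mbps.
Video: 41.298 − 0.560 = 40.738 Mbps.

40.74 Mbps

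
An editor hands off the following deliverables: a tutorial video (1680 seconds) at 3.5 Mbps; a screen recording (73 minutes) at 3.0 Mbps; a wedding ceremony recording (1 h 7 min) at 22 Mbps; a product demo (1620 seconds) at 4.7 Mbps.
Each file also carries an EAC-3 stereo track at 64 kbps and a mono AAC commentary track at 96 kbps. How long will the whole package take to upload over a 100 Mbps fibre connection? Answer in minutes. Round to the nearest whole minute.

Audio total: 64 + 96 = 160 kbps = 0.160 Mbps.
tutorial video: 3.660 Mbps × 1680 s = 6148.8 Mb
screen recording: 3.160 Mbps × 4380 s = 13840.8 Mb
wedding ceremony recording: 22.160 Mbps × 4020 s = 89083.2 Mb
product demo: 4.860 Mbps × 1620 s = 7873.2 Mb
Total: 116946.0 Mb = 14618.2 MB.
At 100 Mbps: 116946.0 / 100 = 1169 s ≈ 19.5 minutes.

19 minutes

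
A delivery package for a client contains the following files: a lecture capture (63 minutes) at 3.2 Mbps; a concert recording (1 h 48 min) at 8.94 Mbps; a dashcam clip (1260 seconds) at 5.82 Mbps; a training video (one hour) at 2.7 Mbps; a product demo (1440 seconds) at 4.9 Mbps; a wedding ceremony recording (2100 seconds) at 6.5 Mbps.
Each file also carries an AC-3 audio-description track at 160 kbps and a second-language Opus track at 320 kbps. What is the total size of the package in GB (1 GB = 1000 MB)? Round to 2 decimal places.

Audio total: 160 + 320 = 480 kbps = 0.480 Mbps.
lecture capture: 3.680 Mbps × 3780 s = 13910.4 Mb
concert recording: 9.420 Mbps × 6480 s = 61041.6 Mb
dashcam clip: 6.300 Mbps × 1260 s = 7938.0 Mb
training video: 3.180 Mbps × 3600 s = 11448.0 Mb
product demo: 5.380 Mbps × 1440 s = 7747.2 Mb
wedding ceremony recording: 6.980 Mbps × 2100 s = 14658.0 Mb
Total: 116743.2 Mb = 14592.9 MB.
= 14.59 GB.

14.59 GB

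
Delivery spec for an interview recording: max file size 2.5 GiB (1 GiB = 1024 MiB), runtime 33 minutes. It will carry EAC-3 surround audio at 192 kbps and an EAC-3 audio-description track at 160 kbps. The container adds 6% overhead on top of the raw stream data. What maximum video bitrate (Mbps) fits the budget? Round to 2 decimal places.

Budget: 2.5 GiB = 21474.8 Mb.
Stream payload after overhead: 21474.8 / 1.06 = 20259.3 Mb.
33 min = 1980 s
Total bitrate budget: 20259.3 Mb / 1980 s = 10.232 Mbps.
Audio total: 192 + 160 = 352 kbps = 0.352 Mbps.
Video: 10.232 − 0.352 = 9.880 Mbps.

9.88 Mbps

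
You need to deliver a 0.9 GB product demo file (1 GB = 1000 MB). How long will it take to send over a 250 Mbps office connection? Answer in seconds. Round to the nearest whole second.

29 seconds

File: 0.9 GB = 7200.0 Mb.
At 250 Mbps: 7200.0 / 250 = 28.8 s ≈ 28.8 seconds.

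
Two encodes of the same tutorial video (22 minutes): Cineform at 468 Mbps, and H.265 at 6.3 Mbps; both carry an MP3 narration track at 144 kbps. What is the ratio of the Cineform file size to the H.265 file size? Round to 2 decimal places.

22 min = 1320 s
Audio: 144 kbps = 0.144 Mbps.
Cineform: 468.144 Mbps × 1320 s = 617950.1 Mb = 71.939 GiB.
H.265: 6.444 Mbps × 1320 s = 8506.1 Mb = 0.990 GiB.
Ratio: 71.939 / 0.990 = 72.648.

72.65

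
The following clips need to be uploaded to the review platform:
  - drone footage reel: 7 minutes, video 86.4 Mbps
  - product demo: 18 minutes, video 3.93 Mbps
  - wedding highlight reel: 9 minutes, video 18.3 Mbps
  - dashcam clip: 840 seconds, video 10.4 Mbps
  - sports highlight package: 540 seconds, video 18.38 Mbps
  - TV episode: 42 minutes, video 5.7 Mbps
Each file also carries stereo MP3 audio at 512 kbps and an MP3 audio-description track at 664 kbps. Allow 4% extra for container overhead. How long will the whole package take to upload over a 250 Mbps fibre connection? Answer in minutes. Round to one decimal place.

6.3 minutes

Audio total: 512 + 664 = 1176 kbps = 1.176 Mbps.
drone footage reel: 87.576 Mbps × 420 s × 1.04 = 38253.2 Mb
product demo: 5.106 Mbps × 1080 s × 1.04 = 5735.1 Mb
wedding highlight reel: 19.476 Mbps × 540 s × 1.04 = 10937.7 Mb
dashcam clip: 11.576 Mbps × 840 s × 1.04 = 10112.8 Mb
sports highlight package: 19.556 Mbps × 540 s × 1.04 = 10982.6 Mb
TV episode: 6.876 Mbps × 2520 s × 1.04 = 18020.6 Mb
Total: 94042.0 Mb = 11755.3 MB.
At 250 Mbps: 94042.0 / 250 = 376 s ≈ 6.27 minutes.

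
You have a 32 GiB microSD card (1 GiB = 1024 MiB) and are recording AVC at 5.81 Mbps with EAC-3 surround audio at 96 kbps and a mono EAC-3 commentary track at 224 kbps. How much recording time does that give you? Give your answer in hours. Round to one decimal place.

Audio total: 96 + 224 = 320 kbps = 0.320 Mbps.
Total bitrate: 5.81 + 0.320 = 6.130 Mbps.
Capacity: 32 GiB = 274,878 Mb.
Recording time: 274,878 / 6.130 = 44,841 s ≈ 12.5 hours.

12.5 hours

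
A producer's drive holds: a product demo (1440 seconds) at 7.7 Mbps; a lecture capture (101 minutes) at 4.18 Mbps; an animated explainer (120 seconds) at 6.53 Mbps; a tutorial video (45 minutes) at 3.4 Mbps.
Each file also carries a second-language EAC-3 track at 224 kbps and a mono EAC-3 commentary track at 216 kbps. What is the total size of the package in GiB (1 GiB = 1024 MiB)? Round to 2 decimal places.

5.93 GiB

Audio total: 224 + 216 = 440 kbps = 0.440 Mbps.
product demo: 8.140 Mbps × 1440 s = 11721.6 Mb
lecture capture: 4.620 Mbps × 6060 s = 27997.2 Mb
animated explainer: 6.970 Mbps × 120 s = 836.4 Mb
tutorial video: 3.840 Mbps × 2700 s = 10368.0 Mb
Total: 50923.2 Mb = 6365.4 MB.
= 5.928 GiB.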